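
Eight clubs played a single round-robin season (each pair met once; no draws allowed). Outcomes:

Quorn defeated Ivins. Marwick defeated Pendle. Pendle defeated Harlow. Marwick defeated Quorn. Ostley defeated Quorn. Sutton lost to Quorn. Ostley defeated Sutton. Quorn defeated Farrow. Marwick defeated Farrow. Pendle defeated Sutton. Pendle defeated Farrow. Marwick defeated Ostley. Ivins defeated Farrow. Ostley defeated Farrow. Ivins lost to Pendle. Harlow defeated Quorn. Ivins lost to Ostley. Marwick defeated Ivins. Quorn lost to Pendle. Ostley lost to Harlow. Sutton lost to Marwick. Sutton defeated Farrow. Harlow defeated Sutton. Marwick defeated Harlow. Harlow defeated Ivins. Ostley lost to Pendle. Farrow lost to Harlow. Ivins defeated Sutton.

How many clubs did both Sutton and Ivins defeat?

1

Sutton beat: Farrow.
Ivins beat: Sutton, Farrow.
Both beat: Farrow — 1.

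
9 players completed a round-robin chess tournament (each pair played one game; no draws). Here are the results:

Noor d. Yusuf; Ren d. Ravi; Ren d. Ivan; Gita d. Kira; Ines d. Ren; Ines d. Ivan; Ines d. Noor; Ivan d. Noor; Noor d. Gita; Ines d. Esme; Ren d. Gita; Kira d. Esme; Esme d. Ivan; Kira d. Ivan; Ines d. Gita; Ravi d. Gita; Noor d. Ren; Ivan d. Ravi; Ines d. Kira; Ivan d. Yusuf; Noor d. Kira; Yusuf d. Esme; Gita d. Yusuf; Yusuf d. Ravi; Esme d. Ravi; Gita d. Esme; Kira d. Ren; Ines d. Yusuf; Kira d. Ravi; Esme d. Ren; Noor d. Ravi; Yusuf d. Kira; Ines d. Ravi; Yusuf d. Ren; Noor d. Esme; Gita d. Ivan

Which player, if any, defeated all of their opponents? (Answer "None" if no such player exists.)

Ines

Ines has 8 wins out of 8 opponents — a perfect record.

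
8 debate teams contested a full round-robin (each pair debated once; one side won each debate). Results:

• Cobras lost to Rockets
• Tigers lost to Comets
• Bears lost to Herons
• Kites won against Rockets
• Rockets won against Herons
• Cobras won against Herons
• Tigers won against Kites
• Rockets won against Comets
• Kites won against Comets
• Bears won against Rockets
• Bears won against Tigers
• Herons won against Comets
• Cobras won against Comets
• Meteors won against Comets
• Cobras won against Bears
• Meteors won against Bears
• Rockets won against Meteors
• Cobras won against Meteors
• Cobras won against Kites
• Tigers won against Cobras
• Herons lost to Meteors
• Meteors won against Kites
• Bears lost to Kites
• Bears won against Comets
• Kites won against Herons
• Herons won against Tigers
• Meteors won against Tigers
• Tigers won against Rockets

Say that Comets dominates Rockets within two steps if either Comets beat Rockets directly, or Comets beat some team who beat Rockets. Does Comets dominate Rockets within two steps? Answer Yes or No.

Yes

Comets did not beat Rockets directly.
Comets beat Tigers. Of those, Tigers beat Rockets.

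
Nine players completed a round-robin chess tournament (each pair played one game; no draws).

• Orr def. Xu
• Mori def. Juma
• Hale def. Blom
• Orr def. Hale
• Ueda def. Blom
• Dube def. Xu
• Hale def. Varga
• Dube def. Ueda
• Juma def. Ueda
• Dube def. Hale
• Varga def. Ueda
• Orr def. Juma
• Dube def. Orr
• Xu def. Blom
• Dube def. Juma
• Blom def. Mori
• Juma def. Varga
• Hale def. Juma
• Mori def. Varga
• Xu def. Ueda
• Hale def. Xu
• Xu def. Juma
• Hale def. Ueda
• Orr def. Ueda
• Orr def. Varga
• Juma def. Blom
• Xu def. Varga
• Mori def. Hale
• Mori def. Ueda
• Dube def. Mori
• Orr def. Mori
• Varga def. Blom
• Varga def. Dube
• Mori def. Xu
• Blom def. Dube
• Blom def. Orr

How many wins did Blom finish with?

Blom's results: beat Dube, Mori, Orr; lost to Varga, Hale, Xu, Ueda, Juma.
That is 3 wins.

3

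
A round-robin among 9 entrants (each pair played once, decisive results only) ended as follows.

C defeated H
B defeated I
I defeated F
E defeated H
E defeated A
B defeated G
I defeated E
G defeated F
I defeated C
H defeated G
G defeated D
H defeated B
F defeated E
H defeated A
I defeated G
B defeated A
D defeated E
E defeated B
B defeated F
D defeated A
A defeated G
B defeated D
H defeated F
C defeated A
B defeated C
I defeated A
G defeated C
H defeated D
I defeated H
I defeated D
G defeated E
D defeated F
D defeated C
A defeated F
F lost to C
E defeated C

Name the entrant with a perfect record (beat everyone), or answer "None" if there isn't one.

Highest win total is I with 7 (out of 8 possible).
I lost to B, so no entrant went undefeated.

None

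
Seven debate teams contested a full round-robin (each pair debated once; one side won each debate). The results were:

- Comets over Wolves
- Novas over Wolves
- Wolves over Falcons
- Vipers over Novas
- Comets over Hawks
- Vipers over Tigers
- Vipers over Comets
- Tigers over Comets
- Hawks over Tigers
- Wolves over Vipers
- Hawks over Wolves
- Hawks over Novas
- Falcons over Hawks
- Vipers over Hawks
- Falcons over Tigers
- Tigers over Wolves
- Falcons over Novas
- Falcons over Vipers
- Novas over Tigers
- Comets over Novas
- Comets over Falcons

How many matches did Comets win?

4

Comets' results: beat Falcons, Hawks, Wolves, Novas; lost to Tigers, Vipers.
That is 4 wins.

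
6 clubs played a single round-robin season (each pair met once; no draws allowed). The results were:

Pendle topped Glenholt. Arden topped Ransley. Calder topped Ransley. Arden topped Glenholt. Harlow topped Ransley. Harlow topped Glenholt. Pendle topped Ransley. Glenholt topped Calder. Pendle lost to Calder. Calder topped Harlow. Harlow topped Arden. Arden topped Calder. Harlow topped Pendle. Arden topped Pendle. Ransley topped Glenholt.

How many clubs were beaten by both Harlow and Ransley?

Harlow beat: Glenholt, Pendle, Arden, Ransley.
Ransley beat: Glenholt.
Both beat: Glenholt — 1.

1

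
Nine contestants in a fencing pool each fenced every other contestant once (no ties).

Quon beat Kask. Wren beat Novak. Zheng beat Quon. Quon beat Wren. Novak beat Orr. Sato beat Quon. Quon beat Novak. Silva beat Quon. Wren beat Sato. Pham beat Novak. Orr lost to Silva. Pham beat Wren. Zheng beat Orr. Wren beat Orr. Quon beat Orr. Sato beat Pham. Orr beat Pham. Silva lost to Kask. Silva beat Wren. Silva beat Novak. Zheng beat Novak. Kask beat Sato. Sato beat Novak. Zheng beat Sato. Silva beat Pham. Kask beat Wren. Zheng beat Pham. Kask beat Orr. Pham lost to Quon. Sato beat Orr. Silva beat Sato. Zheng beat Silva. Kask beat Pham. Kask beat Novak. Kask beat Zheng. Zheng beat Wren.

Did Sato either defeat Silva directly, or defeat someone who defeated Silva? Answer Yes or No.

No

Sato did not beat Silva directly.
Sato beat Pham, Quon, Novak, Orr, but each of them lost to Silva. No two-step path.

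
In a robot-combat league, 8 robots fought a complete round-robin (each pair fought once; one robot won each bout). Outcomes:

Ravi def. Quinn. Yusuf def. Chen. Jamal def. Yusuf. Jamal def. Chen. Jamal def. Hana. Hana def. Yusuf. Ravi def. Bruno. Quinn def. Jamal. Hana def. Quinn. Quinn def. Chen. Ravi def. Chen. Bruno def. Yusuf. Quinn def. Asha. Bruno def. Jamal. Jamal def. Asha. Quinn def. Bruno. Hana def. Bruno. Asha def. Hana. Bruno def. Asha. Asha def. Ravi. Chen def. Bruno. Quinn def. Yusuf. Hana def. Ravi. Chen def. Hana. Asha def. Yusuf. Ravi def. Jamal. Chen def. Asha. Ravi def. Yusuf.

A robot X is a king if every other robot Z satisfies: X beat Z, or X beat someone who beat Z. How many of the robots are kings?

6

Asha reaches everyone (king).
Hana reaches everyone (king).
Ravi reaches everyone (king).
Bruno cannot reach Quinn in two steps.
Yusuf cannot reach Ravi, Quinn, Jamal in two steps.
Quinn reaches everyone (king).
Jamal reaches everyone (king).
Chen reaches everyone (king).
Kings: Asha, Hana, Ravi, Quinn, Jamal, Chen — 6.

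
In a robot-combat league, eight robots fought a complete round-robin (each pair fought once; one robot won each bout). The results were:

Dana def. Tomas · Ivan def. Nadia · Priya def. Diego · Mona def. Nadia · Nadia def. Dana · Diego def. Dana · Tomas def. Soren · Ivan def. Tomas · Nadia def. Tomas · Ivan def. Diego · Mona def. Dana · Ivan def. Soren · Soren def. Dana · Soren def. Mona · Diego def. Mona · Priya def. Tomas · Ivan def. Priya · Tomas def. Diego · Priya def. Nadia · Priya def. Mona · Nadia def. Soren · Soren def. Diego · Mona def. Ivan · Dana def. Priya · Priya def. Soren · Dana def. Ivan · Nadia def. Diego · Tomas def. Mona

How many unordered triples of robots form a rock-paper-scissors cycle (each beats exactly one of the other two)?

17

Win totals: Ivan 5, Tomas 3, Nadia 4, Priya 5, Dana 3, Soren 3, Diego 2, Mona 3.
A robot with w wins dominates both others in C(w,2) triples; summing gives 10 + 3 + 6 + 10 + 3 + 3 + 1 + 3 = 39 transitive triples.
Total triples C(8,3) = 56, so cyclic triples = 56 − 39 = 17.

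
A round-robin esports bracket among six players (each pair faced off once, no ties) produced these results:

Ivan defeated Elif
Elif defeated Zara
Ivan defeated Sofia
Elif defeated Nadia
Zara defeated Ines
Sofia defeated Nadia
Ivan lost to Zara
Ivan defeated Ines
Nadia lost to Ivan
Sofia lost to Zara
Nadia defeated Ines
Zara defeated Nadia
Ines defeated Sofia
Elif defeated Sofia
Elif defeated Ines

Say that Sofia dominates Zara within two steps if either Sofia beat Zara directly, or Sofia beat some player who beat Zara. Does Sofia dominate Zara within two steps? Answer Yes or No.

Sofia did not beat Zara directly.
Sofia beat Nadia, but each of them lost to Zara. No two-step path.

No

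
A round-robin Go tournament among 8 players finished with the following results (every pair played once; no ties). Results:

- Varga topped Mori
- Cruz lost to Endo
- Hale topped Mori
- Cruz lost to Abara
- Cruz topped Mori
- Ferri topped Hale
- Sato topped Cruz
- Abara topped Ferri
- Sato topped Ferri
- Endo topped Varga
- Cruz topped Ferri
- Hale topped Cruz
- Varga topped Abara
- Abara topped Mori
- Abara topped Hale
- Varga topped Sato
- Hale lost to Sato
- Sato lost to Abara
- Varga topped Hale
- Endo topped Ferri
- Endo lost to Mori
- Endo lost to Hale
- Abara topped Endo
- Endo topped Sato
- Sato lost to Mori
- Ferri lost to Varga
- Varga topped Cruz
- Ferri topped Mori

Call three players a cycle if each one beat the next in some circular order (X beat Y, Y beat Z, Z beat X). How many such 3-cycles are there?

11

Win totals: Mori 2, Ferri 2, Cruz 2, Endo 4, Varga 6, Sato 3, Hale 3, Abara 6.
A player with w wins dominates both others in C(w,2) triples; summing gives 1 + 1 + 1 + 6 + 15 + 3 + 3 + 15 = 45 transitive triples.
Total triples C(8,3) = 56, so cyclic triples = 56 − 45 = 11.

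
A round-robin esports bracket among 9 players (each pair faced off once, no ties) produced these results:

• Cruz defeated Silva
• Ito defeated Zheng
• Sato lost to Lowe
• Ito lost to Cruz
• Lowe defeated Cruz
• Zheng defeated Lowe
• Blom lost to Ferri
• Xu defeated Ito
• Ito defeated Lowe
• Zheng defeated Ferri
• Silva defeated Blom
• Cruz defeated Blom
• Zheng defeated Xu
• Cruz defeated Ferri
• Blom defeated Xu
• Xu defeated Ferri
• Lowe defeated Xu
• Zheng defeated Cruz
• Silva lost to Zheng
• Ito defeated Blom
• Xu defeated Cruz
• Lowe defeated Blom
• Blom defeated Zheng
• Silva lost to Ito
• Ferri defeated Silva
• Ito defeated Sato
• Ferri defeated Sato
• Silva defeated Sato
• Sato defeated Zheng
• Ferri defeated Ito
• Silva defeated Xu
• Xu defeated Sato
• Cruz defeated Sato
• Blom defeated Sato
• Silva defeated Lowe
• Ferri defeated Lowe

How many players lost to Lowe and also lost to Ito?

Lowe beat: Sato, Xu, Cruz, Blom.
Ito beat: Sato, Zheng, Lowe, Blom, Silva.
Both beat: Sato, Blom — 2.

2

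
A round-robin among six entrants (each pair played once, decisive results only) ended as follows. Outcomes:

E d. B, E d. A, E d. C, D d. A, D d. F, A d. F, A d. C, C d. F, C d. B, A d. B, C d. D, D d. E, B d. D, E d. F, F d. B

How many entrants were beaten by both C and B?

C beat: B, D, F.
B beat: D.
Both beat: D — 1.

1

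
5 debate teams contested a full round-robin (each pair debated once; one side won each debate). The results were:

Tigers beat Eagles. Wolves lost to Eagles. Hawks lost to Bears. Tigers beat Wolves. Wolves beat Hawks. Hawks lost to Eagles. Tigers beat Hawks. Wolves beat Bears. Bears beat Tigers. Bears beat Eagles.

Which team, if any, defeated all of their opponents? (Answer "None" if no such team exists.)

None

Highest win total is Tigers with 3 (out of 4 possible).
Tigers lost to Bears, so no team went undefeated.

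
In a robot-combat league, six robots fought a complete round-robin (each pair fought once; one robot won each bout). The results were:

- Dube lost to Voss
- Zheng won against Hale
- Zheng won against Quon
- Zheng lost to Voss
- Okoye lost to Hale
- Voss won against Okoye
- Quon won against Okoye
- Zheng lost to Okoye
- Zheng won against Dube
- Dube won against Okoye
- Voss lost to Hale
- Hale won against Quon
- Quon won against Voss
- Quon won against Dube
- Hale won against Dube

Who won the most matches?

Hale

Win totals: Zheng 3, Dube 1, Hale 4, Voss 3, Okoye 1, Quon 3.
Hale leads with 4 wins (next highest: 3).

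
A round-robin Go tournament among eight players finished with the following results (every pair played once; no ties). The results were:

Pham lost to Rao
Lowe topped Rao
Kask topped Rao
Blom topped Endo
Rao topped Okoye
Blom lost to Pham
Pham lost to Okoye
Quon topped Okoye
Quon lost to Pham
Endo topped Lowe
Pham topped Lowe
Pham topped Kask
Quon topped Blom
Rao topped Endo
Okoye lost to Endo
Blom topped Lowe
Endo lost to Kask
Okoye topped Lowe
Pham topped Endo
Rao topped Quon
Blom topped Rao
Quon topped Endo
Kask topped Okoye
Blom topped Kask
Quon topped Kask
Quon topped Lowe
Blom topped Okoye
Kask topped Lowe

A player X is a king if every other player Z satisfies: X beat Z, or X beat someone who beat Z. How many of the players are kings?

5

Okoye reaches everyone (king).
Endo cannot reach Kask, Blom, Quon in two steps.
Rao reaches everyone (king).
Pham reaches everyone (king).
Kask cannot reach Blom in two steps.
Blom reaches everyone (king).
Quon reaches everyone (king).
Lowe cannot reach Kask, Blom in two steps.
Kings: Okoye, Rao, Pham, Blom, Quon — 5.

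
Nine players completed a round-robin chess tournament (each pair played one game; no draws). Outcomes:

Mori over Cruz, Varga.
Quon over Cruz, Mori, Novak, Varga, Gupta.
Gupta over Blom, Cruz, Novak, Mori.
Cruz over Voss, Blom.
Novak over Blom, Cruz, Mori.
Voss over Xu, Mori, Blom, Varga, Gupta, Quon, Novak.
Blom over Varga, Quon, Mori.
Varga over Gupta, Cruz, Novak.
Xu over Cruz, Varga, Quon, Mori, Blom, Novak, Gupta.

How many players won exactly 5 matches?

1

Win totals: Quon 5, Cruz 2, Xu 7, Gupta 4, Novak 3, Varga 3, Blom 3, Mori 2, Voss 7.
Exactly 5: Quon — 1 player.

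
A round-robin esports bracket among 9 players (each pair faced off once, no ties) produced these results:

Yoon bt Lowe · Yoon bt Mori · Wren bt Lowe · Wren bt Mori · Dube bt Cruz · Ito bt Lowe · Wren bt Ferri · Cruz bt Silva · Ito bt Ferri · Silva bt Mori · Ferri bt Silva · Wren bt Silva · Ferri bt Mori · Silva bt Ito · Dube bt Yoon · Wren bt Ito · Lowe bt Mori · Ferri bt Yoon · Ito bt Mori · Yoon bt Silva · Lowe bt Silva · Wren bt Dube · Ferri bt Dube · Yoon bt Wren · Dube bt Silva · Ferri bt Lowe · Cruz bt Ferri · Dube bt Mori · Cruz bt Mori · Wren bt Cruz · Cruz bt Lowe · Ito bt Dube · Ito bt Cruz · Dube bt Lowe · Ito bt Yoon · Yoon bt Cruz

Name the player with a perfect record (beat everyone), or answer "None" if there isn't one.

Highest win total is Wren with 7 (out of 8 possible).
Wren lost to Yoon, so no player went undefeated.

None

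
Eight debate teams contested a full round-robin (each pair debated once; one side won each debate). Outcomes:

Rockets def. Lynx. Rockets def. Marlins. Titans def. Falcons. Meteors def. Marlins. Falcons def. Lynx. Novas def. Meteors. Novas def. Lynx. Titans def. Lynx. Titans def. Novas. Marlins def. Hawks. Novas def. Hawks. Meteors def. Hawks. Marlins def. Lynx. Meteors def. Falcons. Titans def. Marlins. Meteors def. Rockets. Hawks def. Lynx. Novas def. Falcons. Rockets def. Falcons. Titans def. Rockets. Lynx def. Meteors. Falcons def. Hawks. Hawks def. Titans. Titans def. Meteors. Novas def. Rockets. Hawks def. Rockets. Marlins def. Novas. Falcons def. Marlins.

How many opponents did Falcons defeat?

Falcons' results: beat Lynx, Hawks, Marlins; lost to Meteors, Titans, Novas, Rockets.
That is 3 wins.

3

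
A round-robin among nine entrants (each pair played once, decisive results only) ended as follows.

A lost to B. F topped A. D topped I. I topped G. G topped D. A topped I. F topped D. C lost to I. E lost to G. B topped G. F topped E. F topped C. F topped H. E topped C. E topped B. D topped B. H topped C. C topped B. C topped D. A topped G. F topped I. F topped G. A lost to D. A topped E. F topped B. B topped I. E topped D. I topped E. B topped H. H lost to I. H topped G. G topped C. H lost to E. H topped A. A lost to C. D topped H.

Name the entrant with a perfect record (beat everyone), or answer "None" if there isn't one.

F has 8 wins out of 8 opponents — a perfect record.

F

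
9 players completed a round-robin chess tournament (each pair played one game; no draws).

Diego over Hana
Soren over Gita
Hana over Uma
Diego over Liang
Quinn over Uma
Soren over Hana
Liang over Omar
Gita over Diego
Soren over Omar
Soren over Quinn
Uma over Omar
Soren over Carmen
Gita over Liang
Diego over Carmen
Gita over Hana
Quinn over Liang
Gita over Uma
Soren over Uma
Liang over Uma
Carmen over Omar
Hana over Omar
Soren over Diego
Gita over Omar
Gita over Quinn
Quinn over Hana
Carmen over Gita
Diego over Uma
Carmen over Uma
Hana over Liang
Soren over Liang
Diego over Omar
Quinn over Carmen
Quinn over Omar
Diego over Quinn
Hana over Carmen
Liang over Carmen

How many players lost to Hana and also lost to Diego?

4

Hana beat: Liang, Carmen, Omar, Uma.
Diego beat: Quinn, Liang, Carmen, Omar, Uma, Hana.
Both beat: Liang, Carmen, Omar, Uma — 4.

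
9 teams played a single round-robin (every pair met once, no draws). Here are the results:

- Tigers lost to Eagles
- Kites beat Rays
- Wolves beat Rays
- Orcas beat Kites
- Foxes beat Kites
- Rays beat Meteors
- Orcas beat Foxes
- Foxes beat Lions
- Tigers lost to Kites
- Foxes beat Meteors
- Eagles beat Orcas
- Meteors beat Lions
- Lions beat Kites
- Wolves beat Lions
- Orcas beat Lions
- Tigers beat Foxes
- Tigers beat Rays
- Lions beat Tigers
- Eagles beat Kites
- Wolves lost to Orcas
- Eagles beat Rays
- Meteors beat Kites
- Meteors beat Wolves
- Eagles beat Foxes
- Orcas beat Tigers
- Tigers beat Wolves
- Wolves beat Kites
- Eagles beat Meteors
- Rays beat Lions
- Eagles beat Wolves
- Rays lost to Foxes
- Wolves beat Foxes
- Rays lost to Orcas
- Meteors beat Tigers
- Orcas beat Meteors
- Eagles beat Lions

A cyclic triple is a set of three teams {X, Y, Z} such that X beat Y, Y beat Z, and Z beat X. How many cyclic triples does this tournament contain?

11

Win totals: Rays 2, Foxes 4, Wolves 4, Tigers 3, Eagles 8, Lions 2, Meteors 4, Orcas 7, Kites 2.
A team with w wins dominates both others in C(w,2) triples; summing gives 1 + 6 + 6 + 3 + 28 + 1 + 6 + 21 + 1 = 73 transitive triples.
Total triples C(9,3) = 84, so cyclic triples = 84 − 73 = 11.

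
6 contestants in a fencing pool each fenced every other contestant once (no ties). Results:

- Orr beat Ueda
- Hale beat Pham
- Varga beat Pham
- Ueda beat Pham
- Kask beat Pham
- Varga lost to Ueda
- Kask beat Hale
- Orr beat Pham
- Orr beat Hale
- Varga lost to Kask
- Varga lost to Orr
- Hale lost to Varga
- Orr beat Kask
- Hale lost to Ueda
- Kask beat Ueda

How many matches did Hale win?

1

Hale's results: beat Pham; lost to Ueda, Orr, Varga, Kask.
That is 1 win.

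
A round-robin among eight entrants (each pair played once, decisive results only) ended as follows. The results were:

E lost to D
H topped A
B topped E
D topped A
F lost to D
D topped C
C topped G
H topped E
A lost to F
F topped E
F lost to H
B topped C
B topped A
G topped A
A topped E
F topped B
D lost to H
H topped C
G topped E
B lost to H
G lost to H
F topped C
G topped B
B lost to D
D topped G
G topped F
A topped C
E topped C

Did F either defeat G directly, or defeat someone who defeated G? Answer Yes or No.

F did not beat G directly.
F beat A, B, C, E. Of those, C beat G.

Yes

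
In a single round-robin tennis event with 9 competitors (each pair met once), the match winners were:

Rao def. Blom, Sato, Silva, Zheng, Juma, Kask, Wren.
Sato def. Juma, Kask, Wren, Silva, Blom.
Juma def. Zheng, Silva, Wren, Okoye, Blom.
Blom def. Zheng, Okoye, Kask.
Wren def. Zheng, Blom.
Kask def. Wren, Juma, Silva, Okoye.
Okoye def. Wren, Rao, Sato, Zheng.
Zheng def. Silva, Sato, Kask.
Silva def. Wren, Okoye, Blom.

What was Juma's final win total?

5

Juma's results: beat Zheng, Blom, Okoye, Silva, Wren; lost to Sato, Kask, Rao.
That is 5 wins.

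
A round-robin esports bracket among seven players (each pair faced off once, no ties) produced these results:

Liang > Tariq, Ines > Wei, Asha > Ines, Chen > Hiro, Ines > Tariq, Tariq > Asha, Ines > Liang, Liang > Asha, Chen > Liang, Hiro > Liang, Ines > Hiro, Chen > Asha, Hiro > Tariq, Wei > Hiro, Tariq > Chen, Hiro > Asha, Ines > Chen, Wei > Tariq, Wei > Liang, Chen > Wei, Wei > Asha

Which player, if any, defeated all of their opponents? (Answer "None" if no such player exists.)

None

Highest win total is Ines with 5 (out of 6 possible).
Ines lost to Asha, so no player went undefeated.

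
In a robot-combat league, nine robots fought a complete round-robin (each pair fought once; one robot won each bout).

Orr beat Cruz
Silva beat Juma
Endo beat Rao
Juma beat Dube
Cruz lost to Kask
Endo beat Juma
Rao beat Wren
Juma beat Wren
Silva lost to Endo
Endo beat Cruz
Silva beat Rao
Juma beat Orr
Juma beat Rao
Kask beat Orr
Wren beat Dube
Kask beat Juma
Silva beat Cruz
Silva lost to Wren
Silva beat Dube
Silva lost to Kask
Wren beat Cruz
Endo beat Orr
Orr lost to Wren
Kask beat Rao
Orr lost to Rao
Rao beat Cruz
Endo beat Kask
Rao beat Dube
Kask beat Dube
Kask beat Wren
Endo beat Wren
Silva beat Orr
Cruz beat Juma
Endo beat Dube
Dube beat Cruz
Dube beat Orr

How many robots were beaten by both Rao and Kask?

Rao beat: Cruz, Orr, Dube, Wren.
Kask beat: Cruz, Silva, Orr, Rao, Juma, Dube, Wren.
Both beat: Cruz, Orr, Dube, Wren — 4.

4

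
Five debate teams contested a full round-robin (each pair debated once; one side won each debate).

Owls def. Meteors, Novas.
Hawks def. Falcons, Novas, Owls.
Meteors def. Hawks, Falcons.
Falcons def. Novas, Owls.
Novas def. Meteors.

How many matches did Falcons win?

2

Falcons' results: beat Owls, Novas; lost to Meteors, Hawks.
That is 2 wins.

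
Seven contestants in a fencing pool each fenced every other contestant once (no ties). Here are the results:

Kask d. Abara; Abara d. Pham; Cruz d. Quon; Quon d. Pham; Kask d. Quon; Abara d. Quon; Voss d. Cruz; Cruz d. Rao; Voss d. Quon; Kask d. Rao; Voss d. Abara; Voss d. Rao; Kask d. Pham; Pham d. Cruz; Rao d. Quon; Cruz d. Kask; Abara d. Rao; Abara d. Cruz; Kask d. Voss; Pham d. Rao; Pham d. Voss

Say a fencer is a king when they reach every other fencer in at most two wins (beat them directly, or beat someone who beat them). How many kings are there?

Voss reaches everyone (king).
Abara reaches everyone (king).
Cruz reaches everyone (king).
Rao cannot reach Voss, Abara, Cruz, Kask in two steps.
Kask reaches everyone (king).
Quon cannot reach Abara, Kask in two steps.
Pham reaches everyone (king).
Kings: Voss, Abara, Cruz, Kask, Pham — 5.

5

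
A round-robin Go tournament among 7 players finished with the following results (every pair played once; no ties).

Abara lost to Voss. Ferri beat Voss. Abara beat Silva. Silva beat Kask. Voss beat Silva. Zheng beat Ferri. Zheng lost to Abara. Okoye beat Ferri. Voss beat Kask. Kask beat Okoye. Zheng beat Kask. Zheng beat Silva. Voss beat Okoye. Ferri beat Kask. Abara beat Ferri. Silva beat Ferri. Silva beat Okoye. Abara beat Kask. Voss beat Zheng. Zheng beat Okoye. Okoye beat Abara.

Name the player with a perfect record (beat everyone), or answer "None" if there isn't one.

Highest win total is Voss with 5 (out of 6 possible).
Voss lost to Ferri, so no player went undefeated.

None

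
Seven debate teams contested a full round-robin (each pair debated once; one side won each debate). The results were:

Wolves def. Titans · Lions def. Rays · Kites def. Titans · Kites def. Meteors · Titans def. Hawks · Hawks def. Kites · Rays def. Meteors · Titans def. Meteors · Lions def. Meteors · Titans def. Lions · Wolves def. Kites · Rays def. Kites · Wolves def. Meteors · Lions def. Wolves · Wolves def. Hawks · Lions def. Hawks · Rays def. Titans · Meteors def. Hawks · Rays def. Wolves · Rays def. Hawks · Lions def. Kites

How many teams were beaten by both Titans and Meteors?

Titans beat: Meteors, Hawks, Lions.
Meteors beat: Hawks.
Both beat: Hawks — 1.

1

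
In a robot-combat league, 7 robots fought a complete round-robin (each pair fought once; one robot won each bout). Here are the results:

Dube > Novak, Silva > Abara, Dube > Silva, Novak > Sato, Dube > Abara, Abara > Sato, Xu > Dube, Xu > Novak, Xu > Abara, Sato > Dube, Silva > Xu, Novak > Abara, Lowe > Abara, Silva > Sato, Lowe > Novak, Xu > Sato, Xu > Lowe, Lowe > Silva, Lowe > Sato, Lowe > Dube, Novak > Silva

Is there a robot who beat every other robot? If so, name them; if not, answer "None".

Highest win total is Xu with 5 (out of 6 possible).
Xu lost to Silva, so no robot went undefeated.

None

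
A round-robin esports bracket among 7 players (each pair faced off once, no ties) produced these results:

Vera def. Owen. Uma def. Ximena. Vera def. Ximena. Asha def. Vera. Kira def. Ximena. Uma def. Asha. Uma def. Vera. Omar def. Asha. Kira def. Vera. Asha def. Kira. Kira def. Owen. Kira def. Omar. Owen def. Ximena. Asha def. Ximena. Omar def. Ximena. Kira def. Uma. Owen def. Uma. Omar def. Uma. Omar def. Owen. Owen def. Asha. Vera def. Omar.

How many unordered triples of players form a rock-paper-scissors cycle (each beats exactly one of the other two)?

7

Win totals: Ximena 0, Vera 3, Omar 4, Kira 5, Owen 3, Uma 3, Asha 3.
A player with w wins dominates both others in C(w,2) triples; summing gives 0 + 3 + 6 + 10 + 3 + 3 + 3 = 28 transitive triples.
Total triples C(7,3) = 35, so cyclic triples = 35 − 28 = 7.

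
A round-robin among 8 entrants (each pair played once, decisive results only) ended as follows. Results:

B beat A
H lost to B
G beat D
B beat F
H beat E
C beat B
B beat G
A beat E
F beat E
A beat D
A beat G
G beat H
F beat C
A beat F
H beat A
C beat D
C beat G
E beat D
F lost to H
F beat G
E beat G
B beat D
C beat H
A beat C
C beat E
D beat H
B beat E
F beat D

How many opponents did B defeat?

B's results: beat A, D, E, F, G, H; lost to C.
That is 6 wins.

6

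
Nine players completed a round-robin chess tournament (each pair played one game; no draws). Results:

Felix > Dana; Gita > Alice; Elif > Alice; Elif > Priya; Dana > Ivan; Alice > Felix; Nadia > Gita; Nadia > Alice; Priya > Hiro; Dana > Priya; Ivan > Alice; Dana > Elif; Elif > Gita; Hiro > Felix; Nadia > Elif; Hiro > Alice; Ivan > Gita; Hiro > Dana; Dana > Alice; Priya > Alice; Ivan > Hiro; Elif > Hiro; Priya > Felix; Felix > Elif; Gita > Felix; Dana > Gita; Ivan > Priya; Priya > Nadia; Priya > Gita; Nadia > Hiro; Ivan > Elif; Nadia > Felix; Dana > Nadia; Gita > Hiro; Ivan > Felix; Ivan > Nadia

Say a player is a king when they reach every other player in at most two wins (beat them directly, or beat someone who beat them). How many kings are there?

Nadia cannot reach Ivan in two steps.
Alice cannot reach Nadia, Ivan, Priya, Gita, Hiro in two steps.
Felix reaches everyone (king).
Ivan reaches everyone (king).
Priya cannot reach Ivan in two steps.
Gita cannot reach Nadia, Ivan, Priya in two steps.
Dana reaches everyone (king).
Hiro reaches everyone (king).
Elif cannot reach Ivan in two steps.
Kings: Felix, Ivan, Dana, Hiro — 4.

4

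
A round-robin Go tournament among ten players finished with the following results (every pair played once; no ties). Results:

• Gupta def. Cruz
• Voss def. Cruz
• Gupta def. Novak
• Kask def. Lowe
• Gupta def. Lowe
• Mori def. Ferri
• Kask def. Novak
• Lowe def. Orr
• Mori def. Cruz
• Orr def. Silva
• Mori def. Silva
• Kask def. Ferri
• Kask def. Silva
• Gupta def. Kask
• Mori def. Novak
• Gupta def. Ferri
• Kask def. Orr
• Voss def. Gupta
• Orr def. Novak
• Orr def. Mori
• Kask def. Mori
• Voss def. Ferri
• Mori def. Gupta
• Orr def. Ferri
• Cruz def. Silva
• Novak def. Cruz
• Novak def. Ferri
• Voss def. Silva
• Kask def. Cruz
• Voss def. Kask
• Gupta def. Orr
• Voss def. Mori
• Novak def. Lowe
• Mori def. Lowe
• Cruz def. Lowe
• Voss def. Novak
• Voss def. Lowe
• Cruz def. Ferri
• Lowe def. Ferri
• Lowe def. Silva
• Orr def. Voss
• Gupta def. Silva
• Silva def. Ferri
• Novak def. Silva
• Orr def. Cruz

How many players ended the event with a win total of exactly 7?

2

Win totals: Orr 6, Kask 7, Lowe 3, Gupta 7, Silva 1, Novak 4, Ferri 0, Cruz 3, Voss 8, Mori 6.
Exactly 7: Kask, Gupta — 2 players.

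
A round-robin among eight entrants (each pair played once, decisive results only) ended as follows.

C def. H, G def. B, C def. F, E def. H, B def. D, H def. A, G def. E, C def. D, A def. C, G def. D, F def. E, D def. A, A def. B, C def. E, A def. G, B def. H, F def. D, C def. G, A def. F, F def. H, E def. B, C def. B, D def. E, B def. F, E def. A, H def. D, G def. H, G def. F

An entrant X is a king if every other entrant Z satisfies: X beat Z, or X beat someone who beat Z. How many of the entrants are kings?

5

A reaches everyone (king).
B cannot reach C, G in two steps.
C reaches everyone (king).
D reaches everyone (king).
E reaches everyone (king).
F cannot reach C, G in two steps.
G cannot reach C in two steps.
H reaches everyone (king).
Kings: A, C, D, E, H — 5.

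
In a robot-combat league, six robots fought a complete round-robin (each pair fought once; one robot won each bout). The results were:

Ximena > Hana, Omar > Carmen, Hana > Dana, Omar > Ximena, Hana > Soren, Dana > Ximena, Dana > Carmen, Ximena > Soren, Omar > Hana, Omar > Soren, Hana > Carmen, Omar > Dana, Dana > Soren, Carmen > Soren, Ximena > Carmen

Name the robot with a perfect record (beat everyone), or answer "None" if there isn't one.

Omar

Omar has 5 wins out of 5 opponents — a perfect record.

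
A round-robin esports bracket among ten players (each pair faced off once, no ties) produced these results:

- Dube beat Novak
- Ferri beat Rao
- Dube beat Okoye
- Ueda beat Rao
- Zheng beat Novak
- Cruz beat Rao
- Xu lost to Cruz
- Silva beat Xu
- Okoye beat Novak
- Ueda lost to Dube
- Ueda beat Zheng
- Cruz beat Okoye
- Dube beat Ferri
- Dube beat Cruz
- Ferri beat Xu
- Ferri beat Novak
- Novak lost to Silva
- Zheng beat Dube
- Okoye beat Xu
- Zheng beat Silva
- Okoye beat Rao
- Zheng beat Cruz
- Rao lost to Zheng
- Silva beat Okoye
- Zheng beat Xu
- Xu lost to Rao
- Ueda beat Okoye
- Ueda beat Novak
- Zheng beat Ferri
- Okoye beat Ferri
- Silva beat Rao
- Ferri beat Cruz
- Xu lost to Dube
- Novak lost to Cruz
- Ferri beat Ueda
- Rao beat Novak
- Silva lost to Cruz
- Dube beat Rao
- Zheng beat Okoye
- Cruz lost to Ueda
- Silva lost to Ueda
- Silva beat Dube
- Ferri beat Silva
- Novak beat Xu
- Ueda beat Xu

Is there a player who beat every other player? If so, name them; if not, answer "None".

Highest win total is Zheng with 8 (out of 9 possible).
Zheng lost to Ueda, so no player went undefeated.

None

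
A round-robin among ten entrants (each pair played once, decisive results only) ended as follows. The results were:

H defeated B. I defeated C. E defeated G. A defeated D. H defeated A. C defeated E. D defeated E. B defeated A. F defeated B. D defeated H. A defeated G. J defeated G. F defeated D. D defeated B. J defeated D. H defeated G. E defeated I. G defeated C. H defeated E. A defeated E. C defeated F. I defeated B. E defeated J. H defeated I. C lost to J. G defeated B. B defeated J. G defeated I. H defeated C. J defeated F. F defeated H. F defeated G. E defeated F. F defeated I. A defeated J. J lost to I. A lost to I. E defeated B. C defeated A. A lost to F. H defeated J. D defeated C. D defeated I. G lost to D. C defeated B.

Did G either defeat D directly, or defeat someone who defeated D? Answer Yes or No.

G did not beat D directly.
G beat B, C, I, but each of them lost to D. No two-step path.

No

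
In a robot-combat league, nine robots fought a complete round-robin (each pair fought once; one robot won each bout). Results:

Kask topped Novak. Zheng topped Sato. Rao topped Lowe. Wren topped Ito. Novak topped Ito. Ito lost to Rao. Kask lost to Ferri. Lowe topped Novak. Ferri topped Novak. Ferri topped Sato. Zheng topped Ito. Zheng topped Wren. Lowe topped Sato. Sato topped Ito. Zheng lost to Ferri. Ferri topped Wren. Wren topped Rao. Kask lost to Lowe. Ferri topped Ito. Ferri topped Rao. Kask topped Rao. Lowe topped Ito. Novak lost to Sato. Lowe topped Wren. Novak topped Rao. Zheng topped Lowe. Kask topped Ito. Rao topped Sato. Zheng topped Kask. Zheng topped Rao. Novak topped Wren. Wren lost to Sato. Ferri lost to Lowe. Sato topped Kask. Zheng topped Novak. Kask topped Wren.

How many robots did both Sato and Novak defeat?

2

Sato beat: Novak, Kask, Ito, Wren.
Novak beat: Rao, Ito, Wren.
Both beat: Ito, Wren — 2.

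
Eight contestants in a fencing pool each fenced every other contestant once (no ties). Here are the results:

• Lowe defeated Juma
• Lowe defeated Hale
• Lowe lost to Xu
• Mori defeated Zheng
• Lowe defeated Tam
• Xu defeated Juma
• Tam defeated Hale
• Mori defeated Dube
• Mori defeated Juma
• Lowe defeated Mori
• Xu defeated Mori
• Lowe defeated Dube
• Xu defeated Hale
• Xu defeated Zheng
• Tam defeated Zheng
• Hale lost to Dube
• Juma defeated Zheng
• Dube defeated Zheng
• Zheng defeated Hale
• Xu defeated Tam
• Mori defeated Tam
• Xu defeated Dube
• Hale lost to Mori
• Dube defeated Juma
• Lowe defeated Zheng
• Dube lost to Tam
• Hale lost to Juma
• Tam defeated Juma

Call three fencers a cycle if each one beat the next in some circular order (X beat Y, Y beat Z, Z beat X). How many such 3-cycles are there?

0

Win totals: Dube 3, Xu 7, Tam 4, Hale 0, Juma 2, Lowe 6, Mori 5, Zheng 1.
A fencer with w wins dominates both others in C(w,2) triples; summing gives 3 + 21 + 6 + 0 + 1 + 15 + 10 + 0 = 56 transitive triples.
Total triples C(8,3) = 56, so cyclic triples = 56 − 56 = 0.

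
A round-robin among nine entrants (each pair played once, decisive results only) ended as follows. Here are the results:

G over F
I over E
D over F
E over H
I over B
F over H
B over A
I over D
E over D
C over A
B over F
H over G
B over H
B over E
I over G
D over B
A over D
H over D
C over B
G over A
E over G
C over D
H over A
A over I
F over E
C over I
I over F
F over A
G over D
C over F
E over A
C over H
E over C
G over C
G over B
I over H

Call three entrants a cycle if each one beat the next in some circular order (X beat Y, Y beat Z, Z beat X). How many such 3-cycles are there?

Win totals: A 2, B 4, C 6, D 2, E 5, F 3, G 5, H 3, I 6.
An entrant with w wins dominates both others in C(w,2) triples; summing gives 1 + 6 + 15 + 1 + 10 + 3 + 10 + 3 + 15 = 64 transitive triples.
Total triples C(9,3) = 84, so cyclic triples = 84 − 64 = 20.

20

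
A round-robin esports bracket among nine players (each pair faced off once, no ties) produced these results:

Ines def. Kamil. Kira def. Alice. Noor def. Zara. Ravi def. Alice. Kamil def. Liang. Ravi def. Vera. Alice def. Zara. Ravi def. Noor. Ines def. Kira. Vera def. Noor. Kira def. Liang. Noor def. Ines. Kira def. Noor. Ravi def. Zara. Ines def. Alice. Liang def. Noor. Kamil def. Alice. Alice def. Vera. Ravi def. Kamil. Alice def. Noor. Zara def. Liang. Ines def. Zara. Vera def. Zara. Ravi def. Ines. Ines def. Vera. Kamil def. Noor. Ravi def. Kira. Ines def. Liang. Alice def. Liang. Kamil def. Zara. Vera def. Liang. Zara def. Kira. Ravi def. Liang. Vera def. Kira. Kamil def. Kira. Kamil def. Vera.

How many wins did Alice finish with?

4

Alice's results: beat Vera, Noor, Zara, Liang; lost to Kira, Kamil, Ravi, Ines.
That is 4 wins.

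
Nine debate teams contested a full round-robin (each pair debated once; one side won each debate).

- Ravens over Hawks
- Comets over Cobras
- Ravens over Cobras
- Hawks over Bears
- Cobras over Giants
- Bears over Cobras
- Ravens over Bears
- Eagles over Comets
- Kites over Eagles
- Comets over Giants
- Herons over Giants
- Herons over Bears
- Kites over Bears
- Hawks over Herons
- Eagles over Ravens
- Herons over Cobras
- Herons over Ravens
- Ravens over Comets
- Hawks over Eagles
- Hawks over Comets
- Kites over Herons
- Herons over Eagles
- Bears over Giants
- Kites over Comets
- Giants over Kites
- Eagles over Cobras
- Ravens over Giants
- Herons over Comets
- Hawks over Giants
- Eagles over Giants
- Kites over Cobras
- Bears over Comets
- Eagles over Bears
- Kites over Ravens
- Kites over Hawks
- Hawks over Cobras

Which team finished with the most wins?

Win totals: Cobras 1, Herons 6, Hawks 6, Eagles 5, Comets 2, Bears 3, Giants 1, Kites 7, Ravens 5.
Kites leads with 7 wins (next highest: 6).

Kites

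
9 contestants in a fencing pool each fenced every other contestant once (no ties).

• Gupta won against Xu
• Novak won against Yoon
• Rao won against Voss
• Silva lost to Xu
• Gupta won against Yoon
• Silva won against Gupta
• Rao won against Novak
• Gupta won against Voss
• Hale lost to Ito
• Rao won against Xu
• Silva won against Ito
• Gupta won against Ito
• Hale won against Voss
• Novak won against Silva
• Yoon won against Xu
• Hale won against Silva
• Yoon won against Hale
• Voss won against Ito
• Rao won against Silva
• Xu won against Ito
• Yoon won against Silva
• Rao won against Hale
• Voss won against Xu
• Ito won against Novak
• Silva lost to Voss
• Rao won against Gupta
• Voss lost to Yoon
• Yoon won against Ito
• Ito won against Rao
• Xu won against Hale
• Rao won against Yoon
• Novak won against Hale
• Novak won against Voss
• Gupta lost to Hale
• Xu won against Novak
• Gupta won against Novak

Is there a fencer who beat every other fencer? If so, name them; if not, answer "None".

None

Highest win total is Rao with 7 (out of 8 possible).
Rao lost to Ito, so no fencer went undefeated.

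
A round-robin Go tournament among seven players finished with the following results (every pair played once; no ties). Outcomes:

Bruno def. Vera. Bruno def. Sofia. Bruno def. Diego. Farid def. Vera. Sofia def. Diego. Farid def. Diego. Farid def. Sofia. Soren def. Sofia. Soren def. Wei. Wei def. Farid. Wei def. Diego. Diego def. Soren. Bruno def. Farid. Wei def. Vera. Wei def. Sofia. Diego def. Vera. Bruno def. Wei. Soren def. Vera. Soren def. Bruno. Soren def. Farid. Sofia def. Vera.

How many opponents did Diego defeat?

Diego's results: beat Vera, Soren; lost to Bruno, Sofia, Wei, Farid.
That is 2 wins.

2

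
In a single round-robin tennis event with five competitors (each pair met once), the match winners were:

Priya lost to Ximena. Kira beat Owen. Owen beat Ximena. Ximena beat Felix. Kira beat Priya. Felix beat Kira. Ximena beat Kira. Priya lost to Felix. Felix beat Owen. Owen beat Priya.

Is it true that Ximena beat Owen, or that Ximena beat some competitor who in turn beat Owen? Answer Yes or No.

Ximena did not beat Owen directly.
Ximena beat Kira, Priya, Felix. Of those, Kira beat Owen.

Yes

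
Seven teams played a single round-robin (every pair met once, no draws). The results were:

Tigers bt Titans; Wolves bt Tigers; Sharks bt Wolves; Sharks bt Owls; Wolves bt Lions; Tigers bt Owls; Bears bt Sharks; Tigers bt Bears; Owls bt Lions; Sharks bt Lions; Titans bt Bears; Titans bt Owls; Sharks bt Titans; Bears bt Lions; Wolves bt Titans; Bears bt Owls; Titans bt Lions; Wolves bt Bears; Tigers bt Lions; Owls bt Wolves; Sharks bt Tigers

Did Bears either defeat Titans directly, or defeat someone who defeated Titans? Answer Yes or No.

Bears did not beat Titans directly.
Bears beat Lions, Sharks, Owls. Of those, Sharks beat Titans.

Yes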